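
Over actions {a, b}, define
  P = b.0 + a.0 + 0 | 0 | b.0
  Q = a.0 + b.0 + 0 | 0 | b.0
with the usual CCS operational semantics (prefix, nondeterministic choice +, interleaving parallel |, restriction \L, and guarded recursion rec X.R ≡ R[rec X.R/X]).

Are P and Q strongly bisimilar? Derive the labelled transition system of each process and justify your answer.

bisimilar

P's transition system — 3 states:
  m0 = b.0 + a.0 + 0 | 0 | b.0 has moves ··a··> m1, ··b··> m1, ··b··> m2
  m1 = 0 has moves ∅
  m2 = 0 | 0 | 0 has moves ∅
Q's transition system — 3 states:
  n0 = a.0 + b.0 + 0 | 0 | b.0 has moves ··a··> n1, ··b··> n1, ··b··> n2
  n1 = 0 has moves ∅
  n2 = 0 | 0 | 0 has moves ∅
Partition-refinement fixed point:
  B0 = {m0, n0}
  B1 = {m1, m2, n1, n2}
m0 ∈ B0, n0 ∈ B0 → same block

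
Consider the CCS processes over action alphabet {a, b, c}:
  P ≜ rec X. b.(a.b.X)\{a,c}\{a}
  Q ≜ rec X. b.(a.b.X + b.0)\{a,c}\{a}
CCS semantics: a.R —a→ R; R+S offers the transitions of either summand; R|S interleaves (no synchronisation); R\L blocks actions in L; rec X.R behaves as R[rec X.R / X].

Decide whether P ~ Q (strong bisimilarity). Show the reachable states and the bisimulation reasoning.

NO

P's transition system — 2 states:
  p0 = rec X. b.(a.b.X)\{a,c}\{a} ⊢ —b→ p1
  p1 = (a.b.(rec X. b.(a.b.X)\{a,c}\{a}))\{a,c}\{a} ⊢ ·
Q's transition system — 3 states:
  q0 = rec X. b.(a.b.X + b.0)\{a,c}\{a} ⊢ —b→ q1
  q1 = (a.b.(rec X. b.(a.b.X + b.0)\{a,c}\{a}) + b.0)\{a,c}\{a} ⊢ —b→ q2
  q2 = 0\{a,c}\{a} ⊢ ·
Bisimilarity quotient blocks:
  B0 = {p0, q1}
  B1 = {p1, q2}
  B2 = {q0}
p0 ∈ B0, q0 ∈ B2 → different blocks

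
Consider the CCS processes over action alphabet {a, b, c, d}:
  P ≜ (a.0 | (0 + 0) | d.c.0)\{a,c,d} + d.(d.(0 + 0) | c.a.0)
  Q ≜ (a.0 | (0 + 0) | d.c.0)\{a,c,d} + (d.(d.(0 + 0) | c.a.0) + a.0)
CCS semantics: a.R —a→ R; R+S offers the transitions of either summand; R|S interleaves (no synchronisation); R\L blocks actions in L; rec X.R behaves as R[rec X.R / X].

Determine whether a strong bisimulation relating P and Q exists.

LTS(P): 7 reachable states
  p0 = (a.0 | (0 + 0) | d.c.0)\{a,c,d} + d.(d.(0 + 0) | c.a.0) | =d=> p1
  p1 = d.(0 + 0) | c.a.0 | =c=> p2, =d=> p3
  p2 = d.(0 + 0) | a.0 | =a=> p4, =d=> p5
  p3 = (0 + 0) | c.a.0 | =c=> p5
  p4 = d.(0 + 0) | 0 | =d=> p6
  p5 = (0 + 0) | a.0 | =a=> p6
  p6 = (0 + 0) | 0 | deadlocked
LTS(Q): 8 reachable states
  q0 = (a.0 | (0 + 0) | d.c.0)\{a,c,d} + (d.(d.(0 + 0) | c.a.0) + a.0) | =a=> q1, =d=> q2
  q1 = 0 | deadlocked
  q2 = d.(0 + 0) | c.a.0 | =c=> q3, =d=> q4
  q3 = d.(0 + 0) | a.0 | =a=> q5, =d=> q6
  q4 = (0 + 0) | c.a.0 | =c=> q6
  q5 = d.(0 + 0) | 0 | =d=> q7
  q6 = (0 + 0) | a.0 | =a=> q7
  q7 = (0 + 0) | 0 | deadlocked
Bisimilarity quotient blocks:
  B0 = {p0}
  B1 = {p1, q2}
  B2 = {p2, q3}
  B3 = {p5, q6}
  B4 = {p6, q1, q7}
  B5 = {p4, q5}
  B6 = {p3, q4}
  B7 = {q0}
p0 ∈ B0, q0 ∈ B7 → different blocks

not bisimilar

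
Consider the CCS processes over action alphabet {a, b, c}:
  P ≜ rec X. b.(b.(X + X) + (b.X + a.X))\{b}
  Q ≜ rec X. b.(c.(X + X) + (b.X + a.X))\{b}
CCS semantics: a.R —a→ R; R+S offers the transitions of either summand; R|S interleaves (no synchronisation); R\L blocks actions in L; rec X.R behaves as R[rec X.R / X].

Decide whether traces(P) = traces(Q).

trace-distinct — witness ⟨bc⟩

Reachable graph of P (3 states):
  m0 = rec X. b.(b.(X + X) + (b.X + a.X))\{b} has moves --b--▸ m1
  m1 = (b.((rec X. b.(b.(X + X) + (b.X + a.X))\{b}) + (rec X. b.(b.(X + X) + (b.X + a.X))\{b})) + (b.(rec X. b.(b.(X + X) + (b.X + a.X))\{b}) + a.(rec X. b.(b.(X + X) + (b.X + a.X))\{b})))\{b} has moves --a--▸ m2
  m2 = (rec X. b.(b.(X + X) + (b.X + a.X))\{b})\{b} has moves ·
Reachable graph of Q (4 states):
  n0 = rec X. b.(c.(X + X) + (b.X + a.X))\{b} has moves --b--▸ n1
  n1 = (c.((rec X. b.(c.(X + X) + (b.X + a.X))\{b}) + (rec X. b.(c.(X + X) + (b.X + a.X))\{b})) + (b.(rec X. b.(c.(X + X) + (b.X + a.X))\{b}) + a.(rec X. b.(c.(X + X) + (b.X + a.X))\{b})))\{b} has moves --a--▸ n2, --c--▸ n3
  n2 = (rec X. b.(c.(X + X) + (b.X + a.X))\{b})\{b} has moves ·
  n3 = ((rec X. b.(c.(X + X) + (b.X + a.X))\{b}) + (rec X. b.(c.(X + X) + (b.X + a.X))\{b}))\{b} has moves ·
Trace ⟨bc⟩ through Q, begin at {n0}:
  [1] b ⇒ {n1}
  [2] c ⇒ {n3}
  Q completes σ.
Trace ⟨bc⟩ through P, begin at {m0}:
  [1] b ⇒ {m1}
  [2] c ⇒ no successor for P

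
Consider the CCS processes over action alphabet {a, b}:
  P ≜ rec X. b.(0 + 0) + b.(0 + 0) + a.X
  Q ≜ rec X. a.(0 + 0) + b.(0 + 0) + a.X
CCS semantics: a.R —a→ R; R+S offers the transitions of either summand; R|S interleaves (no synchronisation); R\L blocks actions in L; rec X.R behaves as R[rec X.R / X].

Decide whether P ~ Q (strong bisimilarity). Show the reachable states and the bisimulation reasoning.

Reachable graph of P (2 states):
  u0 = rec X. b.(0 + 0) + b.(0 + 0) + a.X | =a=> u0, =b=> u1
  u1 = 0 + 0 | stopped
Reachable graph of Q (2 states):
  v0 = rec X. a.(0 + 0) + b.(0 + 0) + a.X | =a=> v0, =a=> v1, =b=> v1
  v1 = 0 + 0 | stopped
Bisimilarity quotient blocks:
  B0 = {u0}
  B1 = {u1, v1}
  B2 = {v0}
u0 ∈ B0, v0 ∈ B2 → different blocks

not bisimilar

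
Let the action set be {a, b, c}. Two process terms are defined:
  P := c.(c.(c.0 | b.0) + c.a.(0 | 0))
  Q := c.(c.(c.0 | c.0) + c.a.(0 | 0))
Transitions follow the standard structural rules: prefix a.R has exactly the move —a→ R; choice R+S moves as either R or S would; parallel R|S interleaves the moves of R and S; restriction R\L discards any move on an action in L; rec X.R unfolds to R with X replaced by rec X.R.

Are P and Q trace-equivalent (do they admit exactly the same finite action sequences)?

P's transition system — 7 states:
  u0 = c.(c.(c.0 | b.0) + c.a.(0 | 0)) :: --c--▸ u1
  u1 = c.(c.0 | b.0) + c.a.(0 | 0) :: --c--▸ u2, --c--▸ u3
  u2 = a.(0 | 0) :: --a--▸ u4
  u3 = c.0 | b.0 :: --b--▸ u5, --c--▸ u6
  u4 = 0 | 0 :: ∅
  u5 = c.0 | 0 :: --c--▸ u4
  u6 = 0 | b.0 :: --b--▸ u4
Q's transition system — 7 states:
  v0 = c.(c.(c.0 | c.0) + c.a.(0 | 0)) :: --c--▸ v1
  v1 = c.(c.0 | c.0) + c.a.(0 | 0) :: --c--▸ v2, --c--▸ v3
  v2 = a.(0 | 0) :: --a--▸ v4
  v3 = c.0 | c.0 :: --c--▸ v5, --c--▸ v6
  v4 = 0 | 0 :: ∅
  v5 = 0 | c.0 :: --c--▸ v4
  v6 = c.0 | 0 :: --c--▸ v4
Executing ccb from P (initial set {u0}):
  step 1 (c): {u1}
  step 2 (c): {u2, u3}
  step 3 (b): {u5}
  ✓ P
Executing ccb from Q (initial set {v0}):
  step 1 (c): {v1}
  step 2 (c): {v2, v3}
  step 3 (b): no successor for Q

traces(P) ≠ traces(Q) — witness ⟨ccb⟩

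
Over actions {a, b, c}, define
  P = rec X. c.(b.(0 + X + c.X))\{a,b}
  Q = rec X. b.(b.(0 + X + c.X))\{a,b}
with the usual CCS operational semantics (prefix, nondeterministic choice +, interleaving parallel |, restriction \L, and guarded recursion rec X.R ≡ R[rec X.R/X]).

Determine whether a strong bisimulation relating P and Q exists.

P ≁ Q

P's transition system — 2 states:
  p0 = rec X. c.(b.(0 + X + c.X))\{a,b} | --c--▸ p1
  p1 = (b.(0 + (rec X. c.(b.(0 + X + c.X))\{a,b}) + c.(rec X. c.(b.(0 + X + c.X))\{a,b})))\{a,b} | stopped
Q's transition system — 2 states:
  q0 = rec X. b.(b.(0 + X + c.X))\{a,b} | --b--▸ q1
  q1 = (b.(0 + (rec X. b.(b.(0 + X + c.X))\{a,b}) + c.(rec X. b.(b.(0 + X + c.X))\{a,b})))\{a,b} | stopped
Bisimilarity quotient blocks:
  B0 = {p0}
  B1 = {p1, q1}
  B2 = {q0}
p0 ∈ B0, q0 ∈ B2 → different blocks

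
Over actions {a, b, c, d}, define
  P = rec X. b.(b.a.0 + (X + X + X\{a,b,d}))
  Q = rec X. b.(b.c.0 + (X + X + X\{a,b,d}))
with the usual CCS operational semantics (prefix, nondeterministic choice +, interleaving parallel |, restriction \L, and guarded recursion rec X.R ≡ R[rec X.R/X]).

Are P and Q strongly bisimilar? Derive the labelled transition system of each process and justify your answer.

NO

Reachable graph of P (4 states):
  s0 = rec X. b.(b.a.0 + (X + X + X\{a,b,d})) :: —b→ s1
  s1 = b.a.0 + ((rec X. b.(b.a.0 + (X + X + X\{a,b,d}))) + (rec X. b.(b.a.0 + (X + X + X\{a,b,d}))) + (rec X. b.(b.a.0 + (X + X + X\{a,b,d})))\{a,b,d}) :: —b→ s1, —b→ s2
  s2 = a.0 :: —a→ s3
  s3 = 0 :: ·
Reachable graph of Q (4 states):
  t0 = rec X. b.(b.c.0 + (X + X + X\{a,b,d})) :: —b→ t1
  t1 = b.c.0 + ((rec X. b.(b.c.0 + (X + X + X\{a,b,d}))) + (rec X. b.(b.c.0 + (X + X + X\{a,b,d}))) + (rec X. b.(b.c.0 + (X + X + X\{a,b,d})))\{a,b,d}) :: —b→ t1, —b→ t2
  t2 = c.0 :: —c→ t3
  t3 = 0 :: ·
Coarsest stable partition (strong bisimilarity classes):
  B0 = {s0}
  B1 = {s1}
  B2 = {s2}
  B3 = {s3, t3}
  B4 = {t0}
  B5 = {t1}
  B6 = {t2}
s0 ∈ B0, t0 ∈ B4 → different blocks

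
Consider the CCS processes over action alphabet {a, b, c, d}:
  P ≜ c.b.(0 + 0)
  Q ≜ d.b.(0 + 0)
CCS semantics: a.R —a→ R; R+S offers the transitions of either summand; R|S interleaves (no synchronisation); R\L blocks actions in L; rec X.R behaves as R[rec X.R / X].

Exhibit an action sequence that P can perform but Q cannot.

c

Reachable graph of P (3 states):
  p0 = c.b.(0 + 0) has moves --c--▸ p1
  p1 = b.(0 + 0) has moves --b--▸ p2
  p2 = 0 + 0 has moves (no moves)
Reachable graph of Q (3 states):
  q0 = d.b.(0 + 0) has moves --d--▸ q1
  q1 = b.(0 + 0) has moves --b--▸ q2
  q2 = 0 + 0 has moves (no moves)
Run σ = ⟨c⟩ on P: start {p0}
  after c @ step 1: {p1}
  P completes σ.
Run σ = ⟨c⟩ on Q: start {q0}
  after c @ step 1: ∅ (Q stuck)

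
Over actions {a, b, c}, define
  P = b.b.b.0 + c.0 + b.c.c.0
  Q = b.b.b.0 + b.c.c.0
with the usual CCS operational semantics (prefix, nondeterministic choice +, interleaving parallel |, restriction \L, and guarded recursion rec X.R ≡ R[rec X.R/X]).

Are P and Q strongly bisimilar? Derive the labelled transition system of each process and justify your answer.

P ≁ Q

LTS(P): 6 reachable states
  m0 = b.b.b.0 + c.0 + b.c.c.0 has moves =b=> m1, =b=> m2, =c=> m3
  m1 = b.b.0 has moves =b=> m4
  m2 = c.c.0 has moves =c=> m5
  m3 = 0 has moves stopped
  m4 = b.0 has moves =b=> m3
  m5 = c.0 has moves =c=> m3
LTS(Q): 6 reachable states
  n0 = b.b.b.0 + b.c.c.0 has moves =b=> n1, =b=> n2
  n1 = b.b.0 has moves =b=> n3
  n2 = c.c.0 has moves =c=> n4
  n3 = b.0 has moves =b=> n5
  n4 = c.0 has moves =c=> n5
  n5 = 0 has moves stopped
Partition-refinement fixed point:
  B0 = {m0}
  B1 = {m1, n1}
  B2 = {m4, n3}
  B3 = {m3, n5}
  B4 = {m2, n2}
  B5 = {m5, n4}
  B6 = {n0}
m0 ∈ B0, n0 ∈ B6 → different blocks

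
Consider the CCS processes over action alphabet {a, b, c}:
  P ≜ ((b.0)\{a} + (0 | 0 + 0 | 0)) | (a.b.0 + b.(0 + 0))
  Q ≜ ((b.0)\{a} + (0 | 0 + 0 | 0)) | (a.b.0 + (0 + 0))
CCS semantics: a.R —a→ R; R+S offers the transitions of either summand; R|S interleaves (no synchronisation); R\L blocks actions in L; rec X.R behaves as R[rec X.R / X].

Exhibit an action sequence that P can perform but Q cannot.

bb

LTS(P): 8 reachable states
  p0 = ((b.0)\{a} + (0 | 0 + 0 | 0)) | (a.b.0 + b.(0 + 0)) :: -a-> p1, -b-> p2, -b-> p3
  p1 = ((b.0)\{a} + (0 | 0 + 0 | 0)) | b.0 :: -b-> p4, -b-> p5
  p2 = ((b.0)\{a} + (0 | 0 + 0 | 0)) | (0 + 0) :: -b-> p6
  p3 = 0\{a} | (a.b.0 + b.(0 + 0)) :: -a-> p5, -b-> p6
  p4 = ((b.0)\{a} + (0 | 0 + 0 | 0)) | 0 :: -b-> p7
  p5 = 0\{a} | b.0 :: -b-> p7
  p6 = 0\{a} | (0 + 0) :: deadlocked
  p7 = 0\{a} | 0 :: deadlocked
LTS(Q): 6 reachable states
  q0 = ((b.0)\{a} + (0 | 0 + 0 | 0)) | (a.b.0 + (0 + 0)) :: -a-> q1, -b-> q2
  q1 = ((b.0)\{a} + (0 | 0 + 0 | 0)) | b.0 :: -b-> q3, -b-> q4
  q2 = 0\{a} | (a.b.0 + (0 + 0)) :: -a-> q4
  q3 = ((b.0)\{a} + (0 | 0 + 0 | 0)) | 0 :: -b-> q5
  q4 = 0\{a} | b.0 :: -b-> q5
  q5 = 0\{a} | 0 :: deadlocked
Trace ⟨bb⟩ through P, begin at {p0}:
  [1] b ⇒ {p2, p3}
  [2] b ⇒ {p6}
  P completes σ.
Trace ⟨bb⟩ through Q, begin at {q0}:
  [1] b ⇒ {q2}
  [2] b ⇒ no successor for Q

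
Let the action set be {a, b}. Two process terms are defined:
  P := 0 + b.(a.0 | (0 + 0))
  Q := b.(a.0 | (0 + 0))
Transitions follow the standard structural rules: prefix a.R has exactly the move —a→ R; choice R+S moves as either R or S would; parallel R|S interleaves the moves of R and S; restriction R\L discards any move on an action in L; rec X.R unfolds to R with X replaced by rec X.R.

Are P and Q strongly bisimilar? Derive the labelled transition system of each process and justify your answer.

bisimilar

P's transition system — 3 states:
  m0 = 0 + b.(a.0 | (0 + 0)) has moves --b--▸ m1
  m1 = a.0 | (0 + 0) has moves --a--▸ m2
  m2 = 0 | (0 + 0) has moves (no moves)
Q's transition system — 3 states:
  n0 = b.(a.0 | (0 + 0)) has moves --b--▸ n1
  n1 = a.0 | (0 + 0) has moves --a--▸ n2
  n2 = 0 | (0 + 0) has moves (no moves)
Partition-refinement fixed point:
  B0 = {m0, n0}
  B1 = {m1, n1}
  B2 = {m2, n2}
m0 ∈ B0, n0 ∈ B0 → same block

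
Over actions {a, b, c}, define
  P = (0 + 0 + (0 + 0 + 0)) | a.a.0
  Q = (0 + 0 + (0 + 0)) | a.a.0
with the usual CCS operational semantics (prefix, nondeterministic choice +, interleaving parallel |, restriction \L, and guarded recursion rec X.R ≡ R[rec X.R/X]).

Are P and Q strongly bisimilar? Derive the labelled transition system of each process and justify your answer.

Reachable graph of P (3 states):
  u0 = (0 + 0 + (0 + 0 + 0)) | a.a.0 ⊢ =a=> u1
  u1 = (0 + 0 + (0 + 0 + 0)) | a.0 ⊢ =a=> u2
  u2 = (0 + 0 + (0 + 0 + 0)) | 0 ⊢ ·
Reachable graph of Q (3 states):
  v0 = (0 + 0 + (0 + 0)) | a.a.0 ⊢ =a=> v1
  v1 = (0 + 0 + (0 + 0)) | a.0 ⊢ =a=> v2
  v2 = (0 + 0 + (0 + 0)) | 0 ⊢ ·
Bisimilarity quotient blocks:
  B0 = {u0, v0}
  B1 = {u1, v1}
  B2 = {u2, v2}
u0 ∈ B0, v0 ∈ B0 → same block

bisimilar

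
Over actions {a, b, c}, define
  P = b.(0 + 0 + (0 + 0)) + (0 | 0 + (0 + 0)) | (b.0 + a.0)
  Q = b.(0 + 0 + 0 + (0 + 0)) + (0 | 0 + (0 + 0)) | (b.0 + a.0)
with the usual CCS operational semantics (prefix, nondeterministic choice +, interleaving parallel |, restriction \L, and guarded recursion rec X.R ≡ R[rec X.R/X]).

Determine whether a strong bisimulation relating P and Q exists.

P's transition system — 3 states:
  u0 = b.(0 + 0 + (0 + 0)) + (0 | 0 + (0 + 0)) | (b.0 + a.0) → =a=> u1, =b=> u1, =b=> u2
  u1 = (0 | 0 + (0 + 0)) | 0 → ·
  u2 = 0 + 0 + (0 + 0) → ·
Q's transition system — 3 states:
  v0 = b.(0 + 0 + 0 + (0 + 0)) + (0 | 0 + (0 + 0)) | (b.0 + a.0) → =a=> v1, =b=> v1, =b=> v2
  v1 = (0 | 0 + (0 + 0)) | 0 → ·
  v2 = 0 + 0 + 0 + (0 + 0) → ·
Bisimilarity quotient blocks:
  B0 = {u0, v0}
  B1 = {u1, u2, v1, v2}
u0 ∈ B0, v0 ∈ B0 → same block

P ~ Q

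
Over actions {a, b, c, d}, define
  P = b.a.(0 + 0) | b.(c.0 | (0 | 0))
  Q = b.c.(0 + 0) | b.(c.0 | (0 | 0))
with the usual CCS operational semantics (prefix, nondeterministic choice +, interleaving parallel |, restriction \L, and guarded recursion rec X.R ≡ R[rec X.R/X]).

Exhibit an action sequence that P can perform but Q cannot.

ba

P's transition system — 9 states:
  s0 = b.a.(0 + 0) | b.(c.0 | (0 | 0)) has moves -b-> s1, -b-> s2
  s1 = a.(0 + 0) | b.(c.0 | (0 | 0)) has moves -a-> s3, -b-> s4
  s2 = b.a.(0 + 0) | (c.0 | (0 | 0)) has moves -b-> s4, -c-> s5
  s3 = (0 + 0) | b.(c.0 | (0 | 0)) has moves -b-> s6
  s4 = a.(0 + 0) | (c.0 | (0 | 0)) has moves -a-> s6, -c-> s7
  s5 = b.a.(0 + 0) | (0 | (0 | 0)) has moves -b-> s7
  s6 = (0 + 0) | (c.0 | (0 | 0)) has moves -c-> s8
  s7 = a.(0 + 0) | (0 | (0 | 0)) has moves -a-> s8
  s8 = (0 + 0) | (0 | (0 | 0)) has moves (no moves)
Q's transition system — 9 states:
  t0 = b.c.(0 + 0) | b.(c.0 | (0 | 0)) has moves -b-> t1, -b-> t2
  t1 = b.c.(0 + 0) | (c.0 | (0 | 0)) has moves -b-> t3, -c-> t4
  t2 = c.(0 + 0) | b.(c.0 | (0 | 0)) has moves -b-> t3, -c-> t5
  t3 = c.(0 + 0) | (c.0 | (0 | 0)) has moves -c-> t6, -c-> t7
  t4 = b.c.(0 + 0) | (0 | (0 | 0)) has moves -b-> t7
  t5 = (0 + 0) | b.(c.0 | (0 | 0)) has moves -b-> t6
  t6 = (0 + 0) | (c.0 | (0 | 0)) has moves -c-> t8
  t7 = c.(0 + 0) | (0 | (0 | 0)) has moves -c-> t8
  t8 = (0 + 0) | (0 | (0 | 0)) has moves (no moves)
Trace ⟨ba⟩ through P, begin at {s0}:
  [1] b ⇒ {s1, s2}
  [2] a ⇒ {s3}
  ✓ P
Trace ⟨ba⟩ through Q, begin at {t0}:
  [1] b ⇒ {t1, t2}
  [2] a ⇒ ∅  — Q cannot continue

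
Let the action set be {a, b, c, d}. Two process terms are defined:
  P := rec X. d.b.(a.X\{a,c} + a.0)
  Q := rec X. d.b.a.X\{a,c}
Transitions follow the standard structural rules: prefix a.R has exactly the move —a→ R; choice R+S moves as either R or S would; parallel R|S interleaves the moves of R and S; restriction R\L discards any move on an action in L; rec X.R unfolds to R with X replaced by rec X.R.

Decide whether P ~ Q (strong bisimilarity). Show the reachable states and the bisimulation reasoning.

LTS(P): 7 reachable states
  s0 = rec X. d.b.(a.X\{a,c} + a.0) ⊢ ··d··> s1
  s1 = b.(a.(rec X. d.b.(a.X\{a,c} + a.0))\{a,c} + a.0) ⊢ ··b··> s2
  s2 = a.(rec X. d.b.(a.X\{a,c} + a.0))\{a,c} + a.0 ⊢ ··a··> s3, ··a··> s4
  s3 = (rec X. d.b.(a.X\{a,c} + a.0))\{a,c} ⊢ ··d··> s5
  s4 = 0 ⊢ stopped
  s5 = (b.(a.(rec X. d.b.(a.X\{a,c} + a.0))\{a,c} + a.0))\{a,c} ⊢ ··b··> s6
  s6 = (a.(rec X. d.b.(a.X\{a,c} + a.0))\{a,c} + a.0)\{a,c} ⊢ stopped
LTS(Q): 6 reachable states
  t0 = rec X. d.b.a.X\{a,c} ⊢ ··d··> t1
  t1 = b.a.(rec X. d.b.a.X\{a,c})\{a,c} ⊢ ··b··> t2
  t2 = a.(rec X. d.b.a.X\{a,c})\{a,c} ⊢ ··a··> t3
  t3 = (rec X. d.b.a.X\{a,c})\{a,c} ⊢ ··d··> t4
  t4 = (b.a.(rec X. d.b.a.X\{a,c})\{a,c})\{a,c} ⊢ ··b··> t5
  t5 = (a.(rec X. d.b.a.X\{a,c})\{a,c})\{a,c} ⊢ stopped
Coarsest stable partition (strong bisimilarity classes):
  B0 = {s0}
  B1 = {s1}
  B2 = {s2}
  B3 = {s3, t3}
  B4 = {s5, t4}
  B5 = {s4, s6, t5}
  B6 = {t0}
  B7 = {t1}
  B8 = {t2}
s0 ∈ B0, t0 ∈ B6 → different blocks

NO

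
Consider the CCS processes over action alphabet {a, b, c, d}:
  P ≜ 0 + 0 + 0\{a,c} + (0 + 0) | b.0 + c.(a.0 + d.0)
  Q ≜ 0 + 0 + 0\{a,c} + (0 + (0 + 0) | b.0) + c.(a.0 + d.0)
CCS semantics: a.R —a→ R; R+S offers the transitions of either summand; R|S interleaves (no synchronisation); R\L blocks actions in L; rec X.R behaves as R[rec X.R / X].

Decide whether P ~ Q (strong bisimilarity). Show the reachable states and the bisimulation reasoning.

LTS(P): 4 reachable states
  m0 = 0 + 0 + 0\{a,c} + (0 + 0) | b.0 + c.(a.0 + d.0) :: =b=> m1, =c=> m2
  m1 = (0 + 0) | 0 :: ·
  m2 = a.0 + d.0 :: =a=> m3, =d=> m3
  m3 = 0 :: ·
LTS(Q): 4 reachable states
  n0 = 0 + 0 + 0\{a,c} + (0 + (0 + 0) | b.0) + c.(a.0 + d.0) :: =b=> n1, =c=> n2
  n1 = (0 + 0) | 0 :: ·
  n2 = a.0 + d.0 :: =a=> n3, =d=> n3
  n3 = 0 :: ·
Partition-refinement fixed point:
  B0 = {m0, n0}
  B1 = {m1, m3, n1, n3}
  B2 = {m2, n2}
m0 ∈ B0, n0 ∈ B0 → same block

P ~ Q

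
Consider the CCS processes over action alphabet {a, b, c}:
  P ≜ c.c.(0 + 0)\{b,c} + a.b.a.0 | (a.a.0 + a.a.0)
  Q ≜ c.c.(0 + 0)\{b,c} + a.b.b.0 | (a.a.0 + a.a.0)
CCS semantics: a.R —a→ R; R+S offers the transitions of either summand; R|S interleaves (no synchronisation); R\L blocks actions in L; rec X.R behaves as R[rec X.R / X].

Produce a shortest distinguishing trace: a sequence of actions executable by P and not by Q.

aaaba

P's transition system — 14 states:
  p0 = c.c.(0 + 0)\{b,c} + a.b.a.0 | (a.a.0 + a.a.0) | ··a··> p1, ··a··> p2, ··c··> p3
  p1 = a.b.a.0 | a.0 | ··a··> p4, ··a··> p5
  p2 = b.a.0 | (a.a.0 + a.a.0) | ··a··> p5, ··b··> p6
  p3 = c.(0 + 0)\{b,c} | ··c··> p7
  p4 = a.b.a.0 | 0 | ··a··> p8
  p5 = b.a.0 | a.0 | ··a··> p8, ··b··> p9
  p6 = a.0 | (a.a.0 + a.a.0) | ··a··> p10, ··a··> p9
  p7 = (0 + 0)\{b,c} | ∅
  p8 = b.a.0 | 0 | ··b··> p11
  p9 = a.0 | a.0 | ··a··> p11, ··a··> p12
  p10 = 0 | (a.a.0 + a.a.0) | ··a··> p12
  p11 = a.0 | 0 | ··a··> p13
  p12 = 0 | a.0 | ··a··> p13
  p13 = 0 | 0 | ∅
Q's transition system — 14 states:
  q0 = c.c.(0 + 0)\{b,c} + a.b.b.0 | (a.a.0 + a.a.0) | ··a··> q1, ··a··> q2, ··c··> q3
  q1 = a.b.b.0 | a.0 | ··a··> q4, ··a··> q5
  q2 = b.b.0 | (a.a.0 + a.a.0) | ··a··> q5, ··b··> q6
  q3 = c.(0 + 0)\{b,c} | ··c··> q7
  q4 = a.b.b.0 | 0 | ··a··> q8
  q5 = b.b.0 | a.0 | ··a··> q8, ··b··> q9
  q6 = b.0 | (a.a.0 + a.a.0) | ··a··> q9, ··b··> q10
  q7 = (0 + 0)\{b,c} | ∅
  q8 = b.b.0 | 0 | ··b··> q11
  q9 = b.0 | a.0 | ··a··> q11, ··b··> q12
  q10 = 0 | (a.a.0 + a.a.0) | ··a··> q12
  q11 = b.0 | 0 | ··b··> q13
  q12 = 0 | a.0 | ··a··> q13
  q13 = 0 | 0 | ∅
Executing aaaba from P (initial set {p0}):
  after a @ step 1: {p1, p2}
  after a @ step 2: {p4, p5}
  after a @ step 3: {p8}
  after b @ step 4: {p11}
  after a @ step 5: {p13}
  — P admits the full trace.
Executing aaaba from Q (initial set {q0}):
  after a @ step 1: {q1, q2}
  after a @ step 2: {q4, q5}
  after a @ step 3: {q8}
  after b @ step 4: {q11}
  after a @ step 5: no successor for Q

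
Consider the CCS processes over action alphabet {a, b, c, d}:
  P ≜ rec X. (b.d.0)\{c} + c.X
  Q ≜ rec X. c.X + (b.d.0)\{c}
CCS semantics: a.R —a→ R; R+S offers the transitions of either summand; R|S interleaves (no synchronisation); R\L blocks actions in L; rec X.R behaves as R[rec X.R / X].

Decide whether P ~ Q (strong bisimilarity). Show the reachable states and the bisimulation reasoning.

bisimilar

Reachable graph of P (3 states):
  u0 = rec X. (b.d.0)\{c} + c.X has moves ··b··> u1, ··c··> u0
  u1 = (d.0)\{c} has moves ··d··> u2
  u2 = 0\{c} has moves deadlocked
Reachable graph of Q (3 states):
  v0 = rec X. c.X + (b.d.0)\{c} has moves ··b··> v1, ··c··> v0
  v1 = (d.0)\{c} has moves ··d··> v2
  v2 = 0\{c} has moves deadlocked
Bisimilarity quotient blocks:
  B0 = {u0, v0}
  B1 = {u1, v1}
  B2 = {u2, v2}
u0 ∈ B0, v0 ∈ B0 → same block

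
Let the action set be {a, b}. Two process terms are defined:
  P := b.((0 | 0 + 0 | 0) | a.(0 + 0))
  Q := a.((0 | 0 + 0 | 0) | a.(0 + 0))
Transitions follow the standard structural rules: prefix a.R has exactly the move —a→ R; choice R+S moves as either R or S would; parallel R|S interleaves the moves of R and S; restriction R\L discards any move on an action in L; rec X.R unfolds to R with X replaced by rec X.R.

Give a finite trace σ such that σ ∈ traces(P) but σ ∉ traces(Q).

b

Reachable graph of P (3 states):
  u0 = b.((0 | 0 + 0 | 0) | a.(0 + 0)) has moves =b=> u1
  u1 = (0 | 0 + 0 | 0) | a.(0 + 0) has moves =a=> u2
  u2 = (0 | 0 + 0 | 0) | (0 + 0) has moves ∅
Reachable graph of Q (3 states):
  v0 = a.((0 | 0 + 0 | 0) | a.(0 + 0)) has moves =a=> v1
  v1 = (0 | 0 + 0 | 0) | a.(0 + 0) has moves =a=> v2
  v2 = (0 | 0 + 0 | 0) | (0 + 0) has moves ∅
Executing b from P (initial set {u0}):
  [1] b ⇒ {u1}
  P completes σ.
Executing b from Q (initial set {v0}):
  [1] b ⇒ ∅  — Q cannot continue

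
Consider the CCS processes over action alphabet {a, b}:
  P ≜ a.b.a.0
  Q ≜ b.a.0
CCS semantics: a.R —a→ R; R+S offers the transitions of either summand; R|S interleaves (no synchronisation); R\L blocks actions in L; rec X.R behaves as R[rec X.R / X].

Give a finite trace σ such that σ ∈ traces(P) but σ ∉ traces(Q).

a

P's transition system — 4 states:
  s0 = a.b.a.0 :: =a=> s1
  s1 = b.a.0 :: =b=> s2
  s2 = a.0 :: =a=> s3
  s3 = 0 :: ·
Q's transition system — 3 states:
  t0 = b.a.0 :: =b=> t1
  t1 = a.0 :: =a=> t2
  t2 = 0 :: ·
Trace ⟨a⟩ through P, begin at {s0}:
  step 1 (a): {s1}
  P completes σ.
Trace ⟨a⟩ through Q, begin at {t0}:
  step 1 (a): no successor for Q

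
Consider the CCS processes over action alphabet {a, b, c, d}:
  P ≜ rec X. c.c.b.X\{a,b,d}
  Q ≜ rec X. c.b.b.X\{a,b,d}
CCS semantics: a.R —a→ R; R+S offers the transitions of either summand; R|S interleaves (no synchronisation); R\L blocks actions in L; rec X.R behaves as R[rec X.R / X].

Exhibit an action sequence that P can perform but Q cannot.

cc

P's transition system — 6 states:
  s0 = rec X. c.c.b.X\{a,b,d} :: =c=> s1
  s1 = c.b.(rec X. c.c.b.X\{a,b,d})\{a,b,d} :: =c=> s2
  s2 = b.(rec X. c.c.b.X\{a,b,d})\{a,b,d} :: =b=> s3
  s3 = (rec X. c.c.b.X\{a,b,d})\{a,b,d} :: =c=> s4
  s4 = (c.b.(rec X. c.c.b.X\{a,b,d})\{a,b,d})\{a,b,d} :: =c=> s5
  s5 = (b.(rec X. c.c.b.X\{a,b,d})\{a,b,d})\{a,b,d} :: ·
Q's transition system — 5 states:
  t0 = rec X. c.b.b.X\{a,b,d} :: =c=> t1
  t1 = b.b.(rec X. c.b.b.X\{a,b,d})\{a,b,d} :: =b=> t2
  t2 = b.(rec X. c.b.b.X\{a,b,d})\{a,b,d} :: =b=> t3
  t3 = (rec X. c.b.b.X\{a,b,d})\{a,b,d} :: =c=> t4
  t4 = (b.b.(rec X. c.b.b.X\{a,b,d})\{a,b,d})\{a,b,d} :: ·
Executing cc from P (initial set {s0}):
  step 1 (c): {s1}
  step 2 (c): {s2}
  P completes σ.
Executing cc from Q (initial set {t0}):
  step 1 (c): {t1}
  step 2 (c): no successor for Q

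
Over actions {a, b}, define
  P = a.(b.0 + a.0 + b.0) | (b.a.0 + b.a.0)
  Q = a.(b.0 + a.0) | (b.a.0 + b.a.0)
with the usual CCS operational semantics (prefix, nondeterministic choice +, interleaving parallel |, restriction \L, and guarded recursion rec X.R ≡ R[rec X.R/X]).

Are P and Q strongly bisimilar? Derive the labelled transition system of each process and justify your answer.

P's transition system — 9 states:
  u0 = a.(b.0 + a.0 + b.0) | (b.a.0 + b.a.0) :: --a--▸ u1, --b--▸ u2
  u1 = (b.0 + a.0 + b.0) | (b.a.0 + b.a.0) :: --a--▸ u3, --b--▸ u3, --b--▸ u4
  u2 = a.(b.0 + a.0 + b.0) | a.0 :: --a--▸ u4, --a--▸ u5
  u3 = 0 | (b.a.0 + b.a.0) :: --b--▸ u6
  u4 = (b.0 + a.0 + b.0) | a.0 :: --a--▸ u6, --a--▸ u7, --b--▸ u6
  u5 = a.(b.0 + a.0 + b.0) | 0 :: --a--▸ u7
  u6 = 0 | a.0 :: --a--▸ u8
  u7 = (b.0 + a.0 + b.0) | 0 :: --a--▸ u8, --b--▸ u8
  u8 = 0 | 0 :: (no moves)
Q's transition system — 9 states:
  v0 = a.(b.0 + a.0) | (b.a.0 + b.a.0) :: --a--▸ v1, --b--▸ v2
  v1 = (b.0 + a.0) | (b.a.0 + b.a.0) :: --a--▸ v3, --b--▸ v3, --b--▸ v4
  v2 = a.(b.0 + a.0) | a.0 :: --a--▸ v4, --a--▸ v5
  v3 = 0 | (b.a.0 + b.a.0) :: --b--▸ v6
  v4 = (b.0 + a.0) | a.0 :: --a--▸ v6, --a--▸ v7, --b--▸ v6
  v5 = a.(b.0 + a.0) | 0 :: --a--▸ v7
  v6 = 0 | a.0 :: --a--▸ v8
  v7 = (b.0 + a.0) | 0 :: --a--▸ v8, --b--▸ v8
  v8 = 0 | 0 :: (no moves)
Bisimilarity quotient blocks:
  B0 = {u0, v0}
  B1 = {u1, v1}
  B2 = {u3, v3}
  B3 = {u6, v6}
  B4 = {u8, v8}
  B5 = {u4, v4}
  B6 = {u7, v7}
  B7 = {u2, v2}
  B8 = {u5, v5}
u0 ∈ B0, v0 ∈ B0 → same block

YES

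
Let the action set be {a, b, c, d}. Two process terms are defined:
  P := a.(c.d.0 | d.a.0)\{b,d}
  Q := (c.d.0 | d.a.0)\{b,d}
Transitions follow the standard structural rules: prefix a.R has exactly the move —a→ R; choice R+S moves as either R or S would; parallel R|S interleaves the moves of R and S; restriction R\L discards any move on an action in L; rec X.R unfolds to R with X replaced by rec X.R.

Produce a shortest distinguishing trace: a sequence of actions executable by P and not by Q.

P's transition system — 3 states:
  p0 = a.(c.d.0 | d.a.0)\{b,d} has moves =a=> p1
  p1 = (c.d.0 | d.a.0)\{b,d} has moves =c=> p2
  p2 = (d.0 | d.a.0)\{b,d} has moves deadlocked
Q's transition system — 2 states:
  q0 = (c.d.0 | d.a.0)\{b,d} has moves =c=> q1
  q1 = (d.0 | d.a.0)\{b,d} has moves deadlocked
Trace ⟨a⟩ through P, begin at {p0}:
  after a @ step 1: {p1}
  — P admits the full trace.
Trace ⟨a⟩ through Q, begin at {q0}:
  after a @ step 1: ∅  — Q cannot continue

a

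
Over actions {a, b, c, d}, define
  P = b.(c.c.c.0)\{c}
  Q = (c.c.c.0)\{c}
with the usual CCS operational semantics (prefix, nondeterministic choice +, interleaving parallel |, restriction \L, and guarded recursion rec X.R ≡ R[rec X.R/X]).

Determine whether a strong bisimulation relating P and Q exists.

Reachable graph of P (2 states):
  p0 = b.(c.c.c.0)\{c} :: -b-> p1
  p1 = (c.c.c.0)\{c} :: (no moves)
Reachable graph of Q (1 states):
  q0 = (c.c.c.0)\{c} :: (no moves)
Coarsest stable partition (strong bisimilarity classes):
  B0 = {p0}
  B1 = {p1, q0}
p0 ∈ B0, q0 ∈ B1 → different blocks

P ≁ Q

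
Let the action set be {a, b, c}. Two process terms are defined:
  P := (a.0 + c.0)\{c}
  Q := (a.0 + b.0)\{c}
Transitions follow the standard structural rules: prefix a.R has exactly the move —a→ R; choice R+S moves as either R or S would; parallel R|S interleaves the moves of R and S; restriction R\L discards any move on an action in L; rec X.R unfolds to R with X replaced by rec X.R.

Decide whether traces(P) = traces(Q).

LTS(P): 2 reachable states
  m0 = (a.0 + c.0)\{c} ⊢ -a-> m1
  m1 = 0\{c} ⊢ deadlocked
LTS(Q): 2 reachable states
  n0 = (a.0 + b.0)\{c} ⊢ -a-> n1, -b-> n1
  n1 = 0\{c} ⊢ deadlocked
Trace ⟨b⟩ through Q, begin at {n0}:
  after b @ step 1: {n1}
  Q completes σ.
Trace ⟨b⟩ through P, begin at {m0}:
  after b @ step 1: ∅ (P stuck)

traces(P) ≠ traces(Q) — witness ⟨b⟩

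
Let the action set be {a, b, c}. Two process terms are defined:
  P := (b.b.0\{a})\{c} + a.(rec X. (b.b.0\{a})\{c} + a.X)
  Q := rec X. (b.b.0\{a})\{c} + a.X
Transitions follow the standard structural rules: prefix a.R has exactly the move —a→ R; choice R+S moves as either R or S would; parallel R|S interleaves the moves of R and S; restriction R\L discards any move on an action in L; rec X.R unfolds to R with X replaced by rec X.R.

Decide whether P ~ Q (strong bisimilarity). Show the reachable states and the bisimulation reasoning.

LTS(P): 4 reachable states
  s0 = (b.b.0\{a})\{c} + a.(rec X. (b.b.0\{a})\{c} + a.X) :: =a=> s1, =b=> s2
  s1 = rec X. (b.b.0\{a})\{c} + a.X :: =a=> s1, =b=> s2
  s2 = (b.0\{a})\{c} :: =b=> s3
  s3 = 0\{a}\{c} :: ·
LTS(Q): 3 reachable states
  t0 = rec X. (b.b.0\{a})\{c} + a.X :: =a=> t0, =b=> t1
  t1 = (b.0\{a})\{c} :: =b=> t2
  t2 = 0\{a}\{c} :: ·
Bisimilarity quotient blocks:
  B0 = {s0, s1, t0}
  B1 = {s2, t1}
  B2 = {s3, t2}
s0 ∈ B0, t0 ∈ B0 → same block

YES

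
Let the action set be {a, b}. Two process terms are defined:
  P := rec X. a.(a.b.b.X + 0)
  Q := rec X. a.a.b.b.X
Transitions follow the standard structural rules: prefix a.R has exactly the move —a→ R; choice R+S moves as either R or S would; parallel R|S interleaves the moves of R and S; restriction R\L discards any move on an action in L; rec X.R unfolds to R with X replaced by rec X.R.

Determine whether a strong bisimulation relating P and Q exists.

Reachable graph of P (4 states):
  u0 = rec X. a.(a.b.b.X + 0) | -a-> u1
  u1 = a.b.b.(rec X. a.(a.b.b.X + 0)) + 0 | -a-> u2
  u2 = b.b.(rec X. a.(a.b.b.X + 0)) | -b-> u3
  u3 = b.(rec X. a.(a.b.b.X + 0)) | -b-> u0
Reachable graph of Q (4 states):
  v0 = rec X. a.a.b.b.X | -a-> v1
  v1 = a.b.b.(rec X. a.a.b.b.X) | -a-> v2
  v2 = b.b.(rec X. a.a.b.b.X) | -b-> v3
  v3 = b.(rec X. a.a.b.b.X) | -b-> v0
Partition-refinement fixed point:
  B0 = {u0, v0}
  B1 = {u1, v1}
  B2 = {u2, v2}
  B3 = {u3, v3}
u0 ∈ B0, v0 ∈ B0 → same block

P ~ Q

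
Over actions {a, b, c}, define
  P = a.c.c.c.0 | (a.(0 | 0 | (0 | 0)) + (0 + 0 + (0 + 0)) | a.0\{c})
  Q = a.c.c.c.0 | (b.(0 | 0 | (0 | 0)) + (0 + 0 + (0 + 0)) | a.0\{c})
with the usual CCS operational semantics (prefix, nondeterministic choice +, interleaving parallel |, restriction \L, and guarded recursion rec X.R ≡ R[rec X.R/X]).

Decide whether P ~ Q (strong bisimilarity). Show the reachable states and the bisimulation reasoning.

not bisimilar

P's transition system — 15 states:
  s0 = a.c.c.c.0 | (a.(0 | 0 | (0 | 0)) + (0 + 0 + (0 + 0)) | a.0\{c}) ⊢ —a→ s1, —a→ s2, —a→ s3
  s1 = a.c.c.c.0 | ((0 + 0 + (0 + 0)) | 0\{c}) ⊢ —a→ s4
  s2 = a.c.c.c.0 | (0 | 0 | (0 | 0)) ⊢ —a→ s5
  s3 = c.c.c.0 | (a.(0 | 0 | (0 | 0)) + (0 + 0 + (0 + 0)) | a.0\{c}) ⊢ —a→ s4, —a→ s5, —c→ s6
  s4 = c.c.c.0 | ((0 + 0 + (0 + 0)) | 0\{c}) ⊢ —c→ s7
  s5 = c.c.c.0 | (0 | 0 | (0 | 0)) ⊢ —c→ s8
  s6 = c.c.0 | (a.(0 | 0 | (0 | 0)) + (0 + 0 + (0 + 0)) | a.0\{c}) ⊢ —a→ s7, —a→ s8, —c→ s9
  s7 = c.c.0 | ((0 + 0 + (0 + 0)) | 0\{c}) ⊢ —c→ s10
  s8 = c.c.0 | (0 | 0 | (0 | 0)) ⊢ —c→ s11
  s9 = c.0 | (a.(0 | 0 | (0 | 0)) + (0 + 0 + (0 + 0)) | a.0\{c}) ⊢ —a→ s10, —a→ s11, —c→ s12
  s10 = c.0 | ((0 + 0 + (0 + 0)) | 0\{c}) ⊢ —c→ s13
  s11 = c.0 | (0 | 0 | (0 | 0)) ⊢ —c→ s14
  s12 = 0 | (a.(0 | 0 | (0 | 0)) + (0 + 0 + (0 + 0)) | a.0\{c}) ⊢ —a→ s13, —a→ s14
  s13 = 0 | ((0 + 0 + (0 + 0)) | 0\{c}) ⊢ deadlocked
  s14 = 0 | (0 | 0 | (0 | 0)) ⊢ deadlocked
Q's transition system — 15 states:
  t0 = a.c.c.c.0 | (b.(0 | 0 | (0 | 0)) + (0 + 0 + (0 + 0)) | a.0\{c}) ⊢ —a→ t1, —a→ t2, —b→ t3
  t1 = a.c.c.c.0 | ((0 + 0 + (0 + 0)) | 0\{c}) ⊢ —a→ t4
  t2 = c.c.c.0 | (b.(0 | 0 | (0 | 0)) + (0 + 0 + (0 + 0)) | a.0\{c}) ⊢ —a→ t4, —b→ t5, —c→ t6
  t3 = a.c.c.c.0 | (0 | 0 | (0 | 0)) ⊢ —a→ t5
  t4 = c.c.c.0 | ((0 + 0 + (0 + 0)) | 0\{c}) ⊢ —c→ t7
  t5 = c.c.c.0 | (0 | 0 | (0 | 0)) ⊢ —c→ t8
  t6 = c.c.0 | (b.(0 | 0 | (0 | 0)) + (0 + 0 + (0 + 0)) | a.0\{c}) ⊢ —a→ t7, —b→ t8, —c→ t9
  t7 = c.c.0 | ((0 + 0 + (0 + 0)) | 0\{c}) ⊢ —c→ t10
  t8 = c.c.0 | (0 | 0 | (0 | 0)) ⊢ —c→ t11
  t9 = c.0 | (b.(0 | 0 | (0 | 0)) + (0 + 0 + (0 + 0)) | a.0\{c}) ⊢ —a→ t10, —b→ t11, —c→ t12
  t10 = c.0 | ((0 + 0 + (0 + 0)) | 0\{c}) ⊢ —c→ t13
  t11 = c.0 | (0 | 0 | (0 | 0)) ⊢ —c→ t14
  t12 = 0 | (b.(0 | 0 | (0 | 0)) + (0 + 0 + (0 + 0)) | a.0\{c}) ⊢ —a→ t13, —b→ t14
  t13 = 0 | ((0 + 0 + (0 + 0)) | 0\{c}) ⊢ deadlocked
  t14 = 0 | (0 | 0 | (0 | 0)) ⊢ deadlocked
Coarsest stable partition (strong bisimilarity classes):
  B0 = {s0}
  B1 = {s3}
  B2 = {s4, s5, t4, t5}
  B3 = {s7, s8, t7, t8}
  B4 = {s10, s11, t10, t11}
  B5 = {s13, s14, t13, t14}
  B6 = {s6}
  B7 = {s9}
  B8 = {s12}
  B9 = {s1, s2, t1, t3}
  B10 = {t0}
  B11 = {t2}
  B12 = {t6}
  B13 = {t9}
  B14 = {t12}
s0 ∈ B0, t0 ∈ B10 → different blocks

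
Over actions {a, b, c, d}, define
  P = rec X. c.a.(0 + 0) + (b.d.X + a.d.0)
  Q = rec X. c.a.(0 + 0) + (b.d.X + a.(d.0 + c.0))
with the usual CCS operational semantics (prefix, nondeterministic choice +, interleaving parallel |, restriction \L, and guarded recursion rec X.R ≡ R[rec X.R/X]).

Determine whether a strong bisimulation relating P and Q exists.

P ≁ Q

Reachable graph of P (6 states):
  p0 = rec X. c.a.(0 + 0) + (b.d.X + a.d.0) ⊢ =a=> p1, =b=> p2, =c=> p3
  p1 = d.0 ⊢ =d=> p4
  p2 = d.(rec X. c.a.(0 + 0) + (b.d.X + a.d.0)) ⊢ =d=> p0
  p3 = a.(0 + 0) ⊢ =a=> p5
  p4 = 0 ⊢ ∅
  p5 = 0 + 0 ⊢ ∅
Reachable graph of Q (6 states):
  q0 = rec X. c.a.(0 + 0) + (b.d.X + a.(d.0 + c.0)) ⊢ =a=> q1, =b=> q2, =c=> q3
  q1 = d.0 + c.0 ⊢ =c=> q4, =d=> q4
  q2 = d.(rec X. c.a.(0 + 0) + (b.d.X + a.(d.0 + c.0))) ⊢ =d=> q0
  q3 = a.(0 + 0) ⊢ =a=> q5
  q4 = 0 ⊢ ∅
  q5 = 0 + 0 ⊢ ∅
Bisimilarity quotient blocks:
  B0 = {p0}
  B1 = {p3, q3}
  B2 = {p4, p5, q4, q5}
  B3 = {p2}
  B4 = {p1}
  B5 = {q0}
  B6 = {q1}
  B7 = {q2}
p0 ∈ B0, q0 ∈ B5 → different blocks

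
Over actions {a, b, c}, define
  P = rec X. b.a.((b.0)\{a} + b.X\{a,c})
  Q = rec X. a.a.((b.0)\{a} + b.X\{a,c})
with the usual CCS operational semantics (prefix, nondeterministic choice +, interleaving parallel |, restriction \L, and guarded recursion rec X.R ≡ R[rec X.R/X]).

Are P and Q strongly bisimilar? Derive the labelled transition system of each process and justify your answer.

Reachable graph of P (6 states):
  u0 = rec X. b.a.((b.0)\{a} + b.X\{a,c}) | —b→ u1
  u1 = a.((b.0)\{a} + b.(rec X. b.a.((b.0)\{a} + b.X\{a,c}))\{a,c}) | —a→ u2
  u2 = (b.0)\{a} + b.(rec X. b.a.((b.0)\{a} + b.X\{a,c}))\{a,c} | —b→ u3, —b→ u4
  u3 = (rec X. b.a.((b.0)\{a} + b.X\{a,c}))\{a,c} | —b→ u5
  u4 = 0\{a} | stopped
  u5 = (a.((b.0)\{a} + b.(rec X. b.a.((b.0)\{a} + b.X\{a,c}))\{a,c}))\{a,c} | stopped
Reachable graph of Q (5 states):
  v0 = rec X. a.a.((b.0)\{a} + b.X\{a,c}) | —a→ v1
  v1 = a.((b.0)\{a} + b.(rec X. a.a.((b.0)\{a} + b.X\{a,c}))\{a,c}) | —a→ v2
  v2 = (b.0)\{a} + b.(rec X. a.a.((b.0)\{a} + b.X\{a,c}))\{a,c} | —b→ v3, —b→ v4
  v3 = (rec X. a.a.((b.0)\{a} + b.X\{a,c}))\{a,c} | stopped
  v4 = 0\{a} | stopped
Partition-refinement fixed point:
  B0 = {u0}
  B1 = {u1}
  B2 = {u2}
  B3 = {u4, u5, v3, v4}
  B4 = {u3, v2}
  B5 = {v0}
  B6 = {v1}
u0 ∈ B0, v0 ∈ B5 → different blocks

NO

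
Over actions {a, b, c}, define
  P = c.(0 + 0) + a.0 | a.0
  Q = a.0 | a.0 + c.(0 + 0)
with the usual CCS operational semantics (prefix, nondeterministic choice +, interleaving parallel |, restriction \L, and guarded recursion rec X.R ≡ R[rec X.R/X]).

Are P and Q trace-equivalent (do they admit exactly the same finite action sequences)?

trace-equivalent

LTS(P): 5 reachable states
  u0 = c.(0 + 0) + a.0 | a.0 has moves --a--▸ u1, --a--▸ u2, --c--▸ u3
  u1 = 0 | a.0 has moves --a--▸ u4
  u2 = a.0 | 0 has moves --a--▸ u4
  u3 = 0 + 0 has moves (no moves)
  u4 = 0 | 0 has moves (no moves)
LTS(Q): 5 reachable states
  v0 = a.0 | a.0 + c.(0 + 0) has moves --a--▸ v1, --a--▸ v2, --c--▸ v3
  v1 = 0 | a.0 has moves --a--▸ v4
  v2 = a.0 | 0 has moves --a--▸ v4
  v3 = 0 + 0 has moves (no moves)
  v4 = 0 | 0 has moves (no moves)
Partition-refinement fixed point:
  B0 = {u0, v0}
  B1 = {u1, u2, v1, v2}
  B2 = {u3, u4, v3, v4}
u0 ∈ B0, v0 ∈ B0 → same block
Bisimilar ⇒ trace-equivalent.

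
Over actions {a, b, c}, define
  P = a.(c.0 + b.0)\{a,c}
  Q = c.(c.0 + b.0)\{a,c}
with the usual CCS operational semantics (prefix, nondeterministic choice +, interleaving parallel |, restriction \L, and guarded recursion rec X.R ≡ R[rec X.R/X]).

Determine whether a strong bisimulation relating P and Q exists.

P's transition system — 3 states:
  p0 = a.(c.0 + b.0)\{a,c} → —a→ p1
  p1 = (c.0 + b.0)\{a,c} → —b→ p2
  p2 = 0\{a,c} → stopped
Q's transition system — 3 states:
  q0 = c.(c.0 + b.0)\{a,c} → —c→ q1
  q1 = (c.0 + b.0)\{a,c} → —b→ q2
  q2 = 0\{a,c} → stopped
Partition-refinement fixed point:
  B0 = {p0}
  B1 = {p1, q1}
  B2 = {p2, q2}
  B3 = {q0}
p0 ∈ B0, q0 ∈ B3 → different blocks

NO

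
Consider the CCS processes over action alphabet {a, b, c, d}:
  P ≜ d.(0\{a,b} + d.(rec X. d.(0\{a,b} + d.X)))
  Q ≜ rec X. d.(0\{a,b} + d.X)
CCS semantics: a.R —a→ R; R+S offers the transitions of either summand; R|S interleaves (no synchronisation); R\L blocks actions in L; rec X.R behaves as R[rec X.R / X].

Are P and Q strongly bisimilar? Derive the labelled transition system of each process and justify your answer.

Reachable graph of P (3 states):
  s0 = d.(0\{a,b} + d.(rec X. d.(0\{a,b} + d.X))) has moves -d-> s1
  s1 = 0\{a,b} + d.(rec X. d.(0\{a,b} + d.X)) has moves -d-> s2
  s2 = rec X. d.(0\{a,b} + d.X) has moves -d-> s1
Reachable graph of Q (2 states):
  t0 = rec X. d.(0\{a,b} + d.X) has moves -d-> t1
  t1 = 0\{a,b} + d.(rec X. d.(0\{a,b} + d.X)) has moves -d-> t0
Bisimilarity quotient blocks:
  B0 = {s0, s1, s2, t0, t1}
s0 ∈ B0, t0 ∈ B0 → same block

bisimilar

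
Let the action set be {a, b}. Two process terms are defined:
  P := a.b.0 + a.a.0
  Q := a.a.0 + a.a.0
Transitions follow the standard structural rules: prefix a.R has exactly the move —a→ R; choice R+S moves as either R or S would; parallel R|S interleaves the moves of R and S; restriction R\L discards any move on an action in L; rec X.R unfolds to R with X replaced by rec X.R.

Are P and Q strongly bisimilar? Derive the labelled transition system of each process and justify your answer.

LTS(P): 4 reachable states
  p0 = a.b.0 + a.a.0 :: —a→ p1, —a→ p2
  p1 = a.0 :: —a→ p3
  p2 = b.0 :: —b→ p3
  p3 = 0 :: deadlocked
LTS(Q): 3 reachable states
  q0 = a.a.0 + a.a.0 :: —a→ q1
  q1 = a.0 :: —a→ q2
  q2 = 0 :: deadlocked
Coarsest stable partition (strong bisimilarity classes):
  B0 = {p0}
  B1 = {p2}
  B2 = {p3, q2}
  B3 = {p1, q1}
  B4 = {q0}
p0 ∈ B0, q0 ∈ B4 → different blocks

NO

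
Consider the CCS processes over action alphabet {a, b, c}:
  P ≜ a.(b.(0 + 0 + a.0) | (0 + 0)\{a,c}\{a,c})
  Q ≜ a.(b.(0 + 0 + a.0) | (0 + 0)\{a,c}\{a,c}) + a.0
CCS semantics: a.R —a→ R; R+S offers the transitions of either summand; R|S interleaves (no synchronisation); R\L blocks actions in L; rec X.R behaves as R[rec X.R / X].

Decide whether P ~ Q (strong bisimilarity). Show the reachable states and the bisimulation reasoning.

P ≁ Q

P's transition system — 4 states:
  m0 = a.(b.(0 + 0 + a.0) | (0 + 0)\{a,c}\{a,c}) has moves --a--▸ m1
  m1 = b.(0 + 0 + a.0) | (0 + 0)\{a,c}\{a,c} has moves --b--▸ m2
  m2 = (0 + 0 + a.0) | (0 + 0)\{a,c}\{a,c} has moves --a--▸ m3
  m3 = 0 | (0 + 0)\{a,c}\{a,c} has moves stopped
Q's transition system — 5 states:
  n0 = a.(b.(0 + 0 + a.0) | (0 + 0)\{a,c}\{a,c}) + a.0 has moves --a--▸ n1, --a--▸ n2
  n1 = 0 has moves stopped
  n2 = b.(0 + 0 + a.0) | (0 + 0)\{a,c}\{a,c} has moves --b--▸ n3
  n3 = (0 + 0 + a.0) | (0 + 0)\{a,c}\{a,c} has moves --a--▸ n4
  n4 = 0 | (0 + 0)\{a,c}\{a,c} has moves stopped
Bisimilarity quotient blocks:
  B0 = {m0}
  B1 = {m1, n2}
  B2 = {m2, n3}
  B3 = {m3, n1, n4}
  B4 = {n0}
m0 ∈ B0, n0 ∈ B4 → different blocks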